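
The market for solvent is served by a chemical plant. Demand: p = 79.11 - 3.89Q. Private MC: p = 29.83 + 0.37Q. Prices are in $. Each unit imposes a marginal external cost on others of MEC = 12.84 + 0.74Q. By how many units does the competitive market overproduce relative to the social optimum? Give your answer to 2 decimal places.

Market equilibrium (private): 29.83 + 0.37Q = 79.11 - 3.89Q → Q_m = 11.5681.
Social marginal cost = private MC + MEC = 42.67 + 1.11Q.
Set SMC = demand: 42.67 + 1.11Q = 79.11 - 3.89Q → Q* = 7.2880.
Gap = |11.5681 − 7.2880| = 4.2801.

4.28 units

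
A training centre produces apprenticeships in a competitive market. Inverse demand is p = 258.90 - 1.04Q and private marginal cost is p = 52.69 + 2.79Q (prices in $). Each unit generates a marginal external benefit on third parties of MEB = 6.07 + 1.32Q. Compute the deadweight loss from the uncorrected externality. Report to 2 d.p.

Market equilibrium (private): 52.69 + 2.79Q = 258.90 - 1.04Q → Q_m = 53.8407.
Social marginal cost = private MC − MEB = 46.62 + 1.47Q.
Set SMC = demand: 46.62 + 1.47Q = 258.90 - 1.04Q → Q* = 84.5737.
The loss is the area between SMC and demand from Q* to Q_m; with linear curves that's a triangle of height MEB(Q_m).
DWL = ½ × 30.7330 × 77.1398 = 1185.3687.

DWL = $1185.37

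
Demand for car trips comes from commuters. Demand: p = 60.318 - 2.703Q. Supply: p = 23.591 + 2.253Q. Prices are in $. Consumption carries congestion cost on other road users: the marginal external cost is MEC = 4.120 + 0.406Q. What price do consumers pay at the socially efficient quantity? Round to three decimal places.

P = $43.881

Social marginal benefit = demand − MEC = 56.198 - 3.109Q.
Set SMB = MC: 56.198 - 3.109Q = 23.591 + 2.253Q → Q* = 6.0811.
Consumer price on the demand curve at Q*: 60.318 − 2.703×6.0811 = 43.8808.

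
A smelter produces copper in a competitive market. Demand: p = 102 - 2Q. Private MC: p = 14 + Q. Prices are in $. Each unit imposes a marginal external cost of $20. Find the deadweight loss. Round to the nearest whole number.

DWL = $67

Market equilibrium (private): 14 + Q = 102 - 2Q → Q_m = 29.3333.
Social marginal cost = private MC + MEC = 34 + Q.
Set SMC = demand: 34 + Q = 102 - 2Q → Q* = 22.6667.
Height of the DWL triangle at Q_m is SMC(Q_m) − demand(Q_m) = MEC(Q_m) = 20.0000.
DWL = ½ × 6.6666 × 20.0000 = 66.6660.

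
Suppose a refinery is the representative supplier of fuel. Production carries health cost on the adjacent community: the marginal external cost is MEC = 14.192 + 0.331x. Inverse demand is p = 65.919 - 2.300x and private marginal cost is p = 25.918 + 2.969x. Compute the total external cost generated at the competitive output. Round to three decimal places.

Market equilibrium (private): 25.918 + 2.969x = 65.919 - 2.300x → x_m = 7.5918.
Total external cost = ∫₀^{x_m} (14.192 + 0.331x) dx = 14.192×7.5918 + ½×0.331×7.5918² = 117.2815.

117.281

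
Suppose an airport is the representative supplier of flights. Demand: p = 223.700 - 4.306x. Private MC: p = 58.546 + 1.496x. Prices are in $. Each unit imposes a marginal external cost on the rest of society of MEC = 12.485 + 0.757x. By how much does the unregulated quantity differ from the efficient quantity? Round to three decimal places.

Market equilibrium (private): 58.546 + 1.496x = 223.700 - 4.306x → x_m = 28.4650.
Social marginal cost = private MC + MEC = 71.031 + 2.253x.
Set SMC = demand: 71.031 + 2.253x = 223.700 - 4.306x → x* = 23.2763.
Gap = |28.4650 − 23.2763| = 5.1887.

5.189 units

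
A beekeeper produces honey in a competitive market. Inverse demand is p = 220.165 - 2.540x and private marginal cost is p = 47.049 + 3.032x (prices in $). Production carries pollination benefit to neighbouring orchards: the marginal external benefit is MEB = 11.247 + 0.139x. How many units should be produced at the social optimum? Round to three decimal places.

x* = 33.934

Social marginal cost = private MC − MEB = 35.802 + 2.893x.
Set SMC = demand: 35.802 + 2.893x = 220.165 - 2.540x → x* = 33.9339.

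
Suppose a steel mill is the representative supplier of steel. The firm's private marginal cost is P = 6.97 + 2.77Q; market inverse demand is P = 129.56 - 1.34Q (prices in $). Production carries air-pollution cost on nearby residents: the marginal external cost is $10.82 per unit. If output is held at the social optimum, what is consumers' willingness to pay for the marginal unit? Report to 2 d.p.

P = $93.12

Social marginal cost = private MC + MEC = 17.79 + 2.77Q.
Set SMC = demand: 17.79 + 2.77Q = 129.56 - 1.34Q → Q* = 27.1946.
Consumer price on the demand curve at Q*: 129.56 − 1.34×27.1946 = 93.1192.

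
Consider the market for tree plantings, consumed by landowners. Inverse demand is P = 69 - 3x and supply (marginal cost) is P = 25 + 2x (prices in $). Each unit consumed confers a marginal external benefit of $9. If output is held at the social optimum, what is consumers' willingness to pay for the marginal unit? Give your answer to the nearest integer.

P = $37

Social marginal benefit = demand + MEB = 78 - 3x.
Set SMB = MC: 78 - 3x = 25 + 2x → x* = 10.6000.
Consumer price on the demand curve at x*: 69 − 3×10.6000 = 37.2000.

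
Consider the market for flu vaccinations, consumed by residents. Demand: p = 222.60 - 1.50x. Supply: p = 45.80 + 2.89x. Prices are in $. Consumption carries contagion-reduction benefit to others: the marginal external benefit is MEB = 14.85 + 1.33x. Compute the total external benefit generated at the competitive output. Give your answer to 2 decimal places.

$1676.65

Market equilibrium (private): 45.80 + 2.89x = 222.60 - 1.50x → x_m = 40.2733.
Total external benefit = ∫₀^{x_m} (14.85 + 1.33x) dx = 14.85×40.2733 + ½×1.33×40.2733² = 1676.6477.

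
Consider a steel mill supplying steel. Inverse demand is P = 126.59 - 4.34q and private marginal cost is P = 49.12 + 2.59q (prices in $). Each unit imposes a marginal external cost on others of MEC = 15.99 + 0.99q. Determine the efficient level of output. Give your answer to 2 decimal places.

q* = 7.76

Social marginal cost = private MC + MEC = 65.11 + 3.58q.
Set SMC = demand: 65.11 + 3.58q = 126.59 - 4.34q → q* = 7.7626.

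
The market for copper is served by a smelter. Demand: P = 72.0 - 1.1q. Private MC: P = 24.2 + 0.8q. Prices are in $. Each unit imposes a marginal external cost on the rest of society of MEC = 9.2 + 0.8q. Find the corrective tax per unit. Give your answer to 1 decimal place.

Social marginal cost = private MC + MEC = 33.4 + 1.6q.
Set SMC = demand: 33.4 + 1.6q = 72.0 - 1.1q → q* = 14.2963.
The Pigouvian tax equals MEC at q*: 9.2 + 0.8×14.2963 = 20.6370.

tax = $20.6 per unit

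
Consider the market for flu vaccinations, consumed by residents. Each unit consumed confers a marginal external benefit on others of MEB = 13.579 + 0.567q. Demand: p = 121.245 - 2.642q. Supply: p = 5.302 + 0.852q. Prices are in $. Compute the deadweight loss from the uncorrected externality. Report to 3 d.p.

DWL = $179.257

Market equilibrium (private): 5.302 + 0.852q = 121.245 - 2.642q → q_m = 33.1835.
Social marginal benefit = demand + MEB = 134.824 - 2.075q.
Set SMB = MC: 134.824 - 2.075q = 5.302 + 0.852q → q* = 44.2508.
The welfare-loss triangle has base |q_m − q*| and height MEB(q_m) (the vertical gap between SMB and MC is zero at q* and MEB at q_m).
DWL = ½ × 11.0673 × 32.3940 = 179.2571.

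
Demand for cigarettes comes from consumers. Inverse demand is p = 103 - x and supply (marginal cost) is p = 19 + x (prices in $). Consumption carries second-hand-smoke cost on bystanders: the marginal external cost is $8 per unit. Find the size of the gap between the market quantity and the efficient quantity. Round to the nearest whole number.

Market equilibrium (private): 19 + x = 103 - x → x_m = 42.0000.
Social marginal benefit = demand − MEC = 95 - x.
Set SMB = MC: 95 - x = 19 + x → x* = 38.0000.
Gap = |42.0000 − 38.0000| = 4.0000.

4 units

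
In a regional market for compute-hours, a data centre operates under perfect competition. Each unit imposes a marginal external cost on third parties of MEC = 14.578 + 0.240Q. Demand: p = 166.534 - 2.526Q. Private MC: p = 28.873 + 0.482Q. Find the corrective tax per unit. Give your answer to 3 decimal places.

tax = 23.673 per unit

Social marginal cost = private MC + MEC = 43.451 + 0.722Q.
Set SMC = demand: 43.451 + 0.722Q = 166.534 - 2.526Q → Q* = 37.8950.
The Pigouvian tax equals MEC at Q*: 14.578 + 0.240×37.8950 = 23.6728.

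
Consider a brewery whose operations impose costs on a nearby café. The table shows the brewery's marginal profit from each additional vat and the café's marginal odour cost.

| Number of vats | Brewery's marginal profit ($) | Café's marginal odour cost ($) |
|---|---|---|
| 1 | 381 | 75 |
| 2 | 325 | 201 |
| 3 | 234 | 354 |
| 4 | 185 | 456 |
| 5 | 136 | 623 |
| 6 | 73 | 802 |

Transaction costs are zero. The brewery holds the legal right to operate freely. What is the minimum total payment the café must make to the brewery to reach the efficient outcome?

Left alone the brewery would choose level 6 (marginal profit stays positive).
Efficient level: k* = 2 (marginal profit ≥ marginal odour cost through 2).
The café must at least cover the brewery's forgone profit from cutting 6→2: 234 + 185 + 136 + 73 = 628.

$628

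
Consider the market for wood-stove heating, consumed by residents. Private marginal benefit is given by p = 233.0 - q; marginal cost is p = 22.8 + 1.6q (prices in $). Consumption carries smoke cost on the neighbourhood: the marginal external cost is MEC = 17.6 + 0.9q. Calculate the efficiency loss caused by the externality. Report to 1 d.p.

Market equilibrium (private): 22.8 + 1.6q = 233.0 - q → q_m = 80.8462.
Social marginal benefit = demand − MEC = 215.4 - 1.9q.
Set SMB = MC: 215.4 - 1.9q = 22.8 + 1.6q → q* = 55.0286.
Between q* and q_m the wedge MC − SMB runs linearly from 0 to MEC(q_m), so the loss is a triangle.
DWL = ½ × 25.8176 × 90.3615 = 1166.4585.

DWL = $1166.5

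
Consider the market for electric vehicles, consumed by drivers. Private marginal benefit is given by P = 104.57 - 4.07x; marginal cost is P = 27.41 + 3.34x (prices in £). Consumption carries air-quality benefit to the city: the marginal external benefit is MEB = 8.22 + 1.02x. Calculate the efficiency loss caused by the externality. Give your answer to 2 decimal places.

DWL = £27.78

Market equilibrium (private): 27.41 + 3.34x = 104.57 - 4.07x → x_m = 10.4130.
Social marginal benefit = demand + MEB = 112.79 - 3.05x.
Set SMB = MC: 112.79 - 3.05x = 27.41 + 3.34x → x* = 13.3615.
Height of the DWL triangle at x_m is SMB(x_m) − MC(x_m) = MEB(x_m) = 18.8412.
DWL = ½ × 2.9485 × 18.8412 = 27.7766.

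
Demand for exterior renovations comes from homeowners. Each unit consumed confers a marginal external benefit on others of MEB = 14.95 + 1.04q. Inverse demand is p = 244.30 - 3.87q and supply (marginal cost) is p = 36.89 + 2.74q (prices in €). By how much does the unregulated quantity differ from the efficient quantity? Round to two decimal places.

8.54 units

Market equilibrium (private): 36.89 + 2.74q = 244.30 - 3.87q → q_m = 31.3782.
Social marginal benefit = demand + MEB = 259.25 - 2.83q.
Set SMB = MC: 259.25 - 2.83q = 36.89 + 2.74q → q* = 39.9210.
Gap = |31.3782 − 39.9210| = 8.5428.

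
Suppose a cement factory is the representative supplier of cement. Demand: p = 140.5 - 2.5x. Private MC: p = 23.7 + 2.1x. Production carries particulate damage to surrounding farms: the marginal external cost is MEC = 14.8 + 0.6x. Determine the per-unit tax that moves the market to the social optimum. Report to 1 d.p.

Social marginal cost = private MC + MEC = 38.5 + 2.7x.
Set SMC = demand: 38.5 + 2.7x = 140.5 - 2.5x → x* = 19.6154.
The Pigouvian tax equals MEC at x*: 14.8 + 0.6×19.6154 = 26.5692.

tax = 26.6 per unit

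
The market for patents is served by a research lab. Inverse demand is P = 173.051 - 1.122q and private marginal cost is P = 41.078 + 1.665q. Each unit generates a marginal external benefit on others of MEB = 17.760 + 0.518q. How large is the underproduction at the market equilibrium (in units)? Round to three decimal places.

Market equilibrium (private): 41.078 + 1.665q = 173.051 - 1.122q → q_m = 47.3531.
Social marginal cost = private MC − MEB = 23.318 + 1.147q.
Set SMC = demand: 23.318 + 1.147q = 173.051 - 1.122q → q* = 65.9907.
Gap = |47.3531 − 65.9907| = 18.6376.

18.638 units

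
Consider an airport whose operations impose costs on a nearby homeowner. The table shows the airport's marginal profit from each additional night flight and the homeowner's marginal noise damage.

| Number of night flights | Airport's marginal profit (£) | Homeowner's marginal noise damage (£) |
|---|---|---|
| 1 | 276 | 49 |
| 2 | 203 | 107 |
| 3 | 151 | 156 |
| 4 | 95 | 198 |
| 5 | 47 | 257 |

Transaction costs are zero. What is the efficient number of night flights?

Bargaining reaches the level where marginal profit last exceeds marginal noise damage.
That holds through level 2 (203 ≥ 107) but not at 3 (151 < 156).

2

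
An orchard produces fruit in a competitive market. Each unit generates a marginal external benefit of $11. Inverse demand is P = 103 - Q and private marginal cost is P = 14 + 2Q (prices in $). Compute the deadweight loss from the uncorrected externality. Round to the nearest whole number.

Market equilibrium (private): 14 + 2Q = 103 - Q → Q_m = 29.6667.
Social marginal cost = private MC − MEB = 3 + 2Q.
Set SMC = demand: 3 + 2Q = 103 - Q → Q* = 33.3333.
The loss is the area between SMC and demand from Q* to Q_m; with linear curves that's a triangle of height MEB(Q_m).
DWL = ½ × 3.6666 × 11.0000 = 20.1663.

DWL = $20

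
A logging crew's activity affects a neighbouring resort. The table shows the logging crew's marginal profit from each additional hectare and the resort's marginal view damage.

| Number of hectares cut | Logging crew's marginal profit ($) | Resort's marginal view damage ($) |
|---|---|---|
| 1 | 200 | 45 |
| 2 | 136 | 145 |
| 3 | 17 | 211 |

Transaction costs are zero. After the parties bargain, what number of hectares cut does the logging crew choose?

1

Bargaining reaches the level where marginal profit last exceeds marginal view damage.
That holds through level 1 (200 ≥ 45) but not at 2 (136 < 145).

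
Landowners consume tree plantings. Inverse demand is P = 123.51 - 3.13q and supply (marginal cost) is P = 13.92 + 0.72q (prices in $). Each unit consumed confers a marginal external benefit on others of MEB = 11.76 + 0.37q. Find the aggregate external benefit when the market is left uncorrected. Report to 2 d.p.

$484.64

Market equilibrium (private): 13.92 + 0.72q = 123.51 - 3.13q → q_m = 28.4649.
Total external benefit = ∫₀^{q_m} (11.76 + 0.37q) dq = 11.76×28.4649 + ½×0.37×28.4649² = 484.6436.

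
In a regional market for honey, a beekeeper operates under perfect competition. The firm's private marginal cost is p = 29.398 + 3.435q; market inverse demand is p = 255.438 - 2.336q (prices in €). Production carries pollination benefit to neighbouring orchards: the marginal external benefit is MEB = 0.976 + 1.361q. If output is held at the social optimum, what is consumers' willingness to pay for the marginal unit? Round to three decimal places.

Social marginal cost = private MC − MEB = 28.422 + 2.074q.
Set SMC = demand: 28.422 + 2.074q = 255.438 - 2.336q → q* = 51.4776.
Consumer price on the demand curve at q*: 255.438 − 2.336×51.4776 = 135.1863.

P = €135.186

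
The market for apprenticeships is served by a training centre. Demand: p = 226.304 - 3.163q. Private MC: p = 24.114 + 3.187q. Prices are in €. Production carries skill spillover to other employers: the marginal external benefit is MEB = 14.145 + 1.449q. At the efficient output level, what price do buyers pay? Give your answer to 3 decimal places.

Social marginal cost = private MC − MEB = 9.969 + 1.738q.
Set SMC = demand: 9.969 + 1.738q = 226.304 - 3.163q → q* = 44.1410.
Consumer price on the demand curve at q*: 226.304 − 3.163×44.1410 = 86.6860.

P = €86.686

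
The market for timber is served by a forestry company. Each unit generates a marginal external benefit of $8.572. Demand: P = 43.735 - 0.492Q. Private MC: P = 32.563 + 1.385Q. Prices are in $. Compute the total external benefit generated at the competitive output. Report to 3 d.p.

Market equilibrium (private): 32.563 + 1.385Q = 43.735 - 0.492Q → Q_m = 5.9521.
Total external benefit = MEB × Q_m = 8.572 × 5.9521 = 51.0214.

$51.021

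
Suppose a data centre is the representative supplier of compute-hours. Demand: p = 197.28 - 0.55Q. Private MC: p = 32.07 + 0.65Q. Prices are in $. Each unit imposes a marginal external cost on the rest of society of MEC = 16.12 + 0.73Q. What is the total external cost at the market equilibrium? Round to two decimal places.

$9137.68

Market equilibrium (private): 32.07 + 0.65Q = 197.28 - 0.55Q → Q_m = 137.6750.
Total external cost = ∫₀^{Q_m} (16.12 + 0.73Q) dQ = 16.12×137.6750 + ½×0.73×137.6750² = 9137.6791.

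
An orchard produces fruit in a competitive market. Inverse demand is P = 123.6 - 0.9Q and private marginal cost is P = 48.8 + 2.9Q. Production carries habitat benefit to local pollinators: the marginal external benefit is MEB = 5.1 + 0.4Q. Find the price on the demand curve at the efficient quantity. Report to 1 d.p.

Social marginal cost = private MC − MEB = 43.7 + 2.5Q.
Set SMC = demand: 43.7 + 2.5Q = 123.6 - 0.9Q → Q* = 23.5000.
Consumer price on the demand curve at Q*: 123.6 − 0.9×23.5000 = 102.4500.

P = 102.5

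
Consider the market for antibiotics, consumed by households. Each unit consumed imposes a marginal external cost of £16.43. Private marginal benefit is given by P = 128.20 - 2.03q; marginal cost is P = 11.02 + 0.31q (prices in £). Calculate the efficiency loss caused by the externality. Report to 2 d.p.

Market equilibrium (private): 11.02 + 0.31q = 128.20 - 2.03q → q_m = 50.0769.
Social marginal benefit = demand − MEC = 111.77 - 2.03q.
Set SMB = MC: 111.77 - 2.03q = 11.02 + 0.31q → q* = 43.0556.
The loss is the area between SMB and MC from q* to q_m; with linear curves that's a triangle of height MEC(q_m).
DWL = ½ × 7.0213 × 16.4300 = 57.6800.

DWL = £57.68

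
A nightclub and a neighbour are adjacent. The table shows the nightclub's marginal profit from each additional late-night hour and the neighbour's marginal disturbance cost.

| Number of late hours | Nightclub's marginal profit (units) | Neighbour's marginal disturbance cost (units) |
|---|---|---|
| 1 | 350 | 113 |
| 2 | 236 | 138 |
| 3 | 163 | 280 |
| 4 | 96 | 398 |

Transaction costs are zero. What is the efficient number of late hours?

2

Bargaining reaches the level where marginal profit last exceeds marginal disturbance cost.
That holds through level 2 (236 ≥ 138) but not at 3 (163 < 280).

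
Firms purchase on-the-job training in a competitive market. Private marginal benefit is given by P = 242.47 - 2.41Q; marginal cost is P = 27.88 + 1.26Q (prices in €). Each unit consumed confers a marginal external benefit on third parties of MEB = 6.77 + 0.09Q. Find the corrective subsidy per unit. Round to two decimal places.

Social marginal benefit = demand + MEB = 249.24 - 2.32Q.
Set SMB = MC: 249.24 - 2.32Q = 27.88 + 1.26Q → Q* = 61.8324.
The Pigouvian subsidy equals MEB at Q*: 6.77 + 0.09×61.8324 = 12.3349.

subsidy = €12.33 per unit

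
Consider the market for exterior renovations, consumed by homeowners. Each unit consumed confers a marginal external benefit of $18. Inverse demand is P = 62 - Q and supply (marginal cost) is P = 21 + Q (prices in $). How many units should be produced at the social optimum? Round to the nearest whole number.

Q* = 30

Social marginal benefit = demand + MEB = 80 - Q.
Set SMB = MC: 80 - Q = 21 + Q → Q* = 29.5000.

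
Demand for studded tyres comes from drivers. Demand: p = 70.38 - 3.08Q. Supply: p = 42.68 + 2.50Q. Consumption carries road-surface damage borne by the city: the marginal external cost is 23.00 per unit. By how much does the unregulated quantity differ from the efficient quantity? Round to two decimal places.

4.12 units

Market equilibrium (private): 42.68 + 2.50Q = 70.38 - 3.08Q → Q_m = 4.9642.
Social marginal benefit = demand − MEC = 47.38 - 3.08Q.
Set SMB = MC: 47.38 - 3.08Q = 42.68 + 2.50Q → Q* = 0.8423.
Gap = |4.9642 − 0.8423| = 4.1219.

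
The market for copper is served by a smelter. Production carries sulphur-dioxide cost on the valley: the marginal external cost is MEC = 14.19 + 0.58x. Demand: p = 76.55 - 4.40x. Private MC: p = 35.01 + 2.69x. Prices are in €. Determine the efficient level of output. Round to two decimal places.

x* = 3.57

Social marginal cost = private MC + MEC = 49.20 + 3.27x.
Set SMC = demand: 49.20 + 3.27x = 76.55 - 4.40x → x* = 3.5658.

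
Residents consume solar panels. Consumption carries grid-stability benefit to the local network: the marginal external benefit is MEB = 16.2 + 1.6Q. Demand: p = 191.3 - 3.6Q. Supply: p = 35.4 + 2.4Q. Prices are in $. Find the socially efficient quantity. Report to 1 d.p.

Social marginal benefit = demand + MEB = 207.5 - 2.0Q.
Set SMB = MC: 207.5 - 2.0Q = 35.4 + 2.4Q → Q* = 39.1136.

Q* = 39.1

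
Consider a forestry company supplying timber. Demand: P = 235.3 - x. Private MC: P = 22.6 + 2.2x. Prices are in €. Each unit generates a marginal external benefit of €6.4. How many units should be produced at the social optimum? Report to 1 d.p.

Social marginal cost = private MC − MEB = 16.2 + 2.2x.
Set SMC = demand: 16.2 + 2.2x = 235.3 - x → x* = 68.4688.

x* = 68.5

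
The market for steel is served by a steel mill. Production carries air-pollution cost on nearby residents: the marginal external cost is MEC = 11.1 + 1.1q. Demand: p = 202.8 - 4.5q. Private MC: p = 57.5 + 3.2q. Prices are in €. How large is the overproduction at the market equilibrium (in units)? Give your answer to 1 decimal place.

Market equilibrium (private): 57.5 + 3.2q = 202.8 - 4.5q → q_m = 18.8701.
Social marginal cost = private MC + MEC = 68.6 + 4.3q.
Set SMC = demand: 68.6 + 4.3q = 202.8 - 4.5q → q* = 15.2500.
Gap = |18.8701 − 15.2500| = 3.6201.

3.6 units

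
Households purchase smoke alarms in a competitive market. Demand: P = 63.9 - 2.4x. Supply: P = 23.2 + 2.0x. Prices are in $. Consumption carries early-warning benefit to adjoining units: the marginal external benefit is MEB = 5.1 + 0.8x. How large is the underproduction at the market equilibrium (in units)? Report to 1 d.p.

3.5 units

Market equilibrium (private): 23.2 + 2.0x = 63.9 - 2.4x → x_m = 9.2500.
Social marginal benefit = demand + MEB = 69.0 - 1.6x.
Set SMB = MC: 69.0 - 1.6x = 23.2 + 2.0x → x* = 12.7222.
Gap = |9.2500 − 12.7222| = 3.4722.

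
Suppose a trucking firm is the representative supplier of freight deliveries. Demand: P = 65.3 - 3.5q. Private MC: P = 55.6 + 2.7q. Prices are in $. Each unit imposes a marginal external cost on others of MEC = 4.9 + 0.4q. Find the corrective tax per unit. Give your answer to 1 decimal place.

Social marginal cost = private MC + MEC = 60.5 + 3.1q.
Set SMC = demand: 60.5 + 3.1q = 65.3 - 3.5q → q* = 0.7273.
The Pigouvian tax equals MEC at q*: 4.9 + 0.4×0.7273 = 5.1909.

tax = $5.2 per unit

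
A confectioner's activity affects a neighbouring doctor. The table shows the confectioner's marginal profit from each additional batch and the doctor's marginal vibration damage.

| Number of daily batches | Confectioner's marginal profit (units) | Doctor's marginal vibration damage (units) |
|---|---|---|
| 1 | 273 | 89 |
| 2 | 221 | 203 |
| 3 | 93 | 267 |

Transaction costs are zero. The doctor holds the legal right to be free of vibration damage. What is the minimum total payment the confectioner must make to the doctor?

292

Efficient level: marginal profit ≥ marginal vibration damage through level 2, so k* = 2.
With the doctor holding the right, the confectioner must at least compensate total damage at k*: 89 + 203 = 292.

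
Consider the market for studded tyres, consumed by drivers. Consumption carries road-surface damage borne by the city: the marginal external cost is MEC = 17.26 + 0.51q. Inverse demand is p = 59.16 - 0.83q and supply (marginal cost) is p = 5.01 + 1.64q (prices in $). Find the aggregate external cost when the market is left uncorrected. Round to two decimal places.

$500.95

Market equilibrium (private): 5.01 + 1.64q = 59.16 - 0.83q → q_m = 21.9231.
Total external cost = ∫₀^{q_m} (17.26 + 0.51q) dq = 17.26×21.9231 + ½×0.51×21.9231² = 500.9514.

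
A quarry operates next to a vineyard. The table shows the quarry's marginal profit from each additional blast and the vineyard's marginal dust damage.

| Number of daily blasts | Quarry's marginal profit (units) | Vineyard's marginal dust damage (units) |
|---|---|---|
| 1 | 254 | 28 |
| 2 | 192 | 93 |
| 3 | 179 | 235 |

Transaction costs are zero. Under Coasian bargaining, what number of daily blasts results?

2

Bargaining reaches the level where marginal profit last exceeds marginal dust damage.
That holds through level 2 (192 ≥ 93) but not at 3 (179 < 235).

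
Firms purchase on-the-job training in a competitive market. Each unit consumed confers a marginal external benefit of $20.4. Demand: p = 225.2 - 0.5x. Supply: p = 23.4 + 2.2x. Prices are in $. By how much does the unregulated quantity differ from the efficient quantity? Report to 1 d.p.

Market equilibrium (private): 23.4 + 2.2x = 225.2 - 0.5x → x_m = 74.7407.
Social marginal benefit = demand + MEB = 245.6 - 0.5x.
Set SMB = MC: 245.6 - 0.5x = 23.4 + 2.2x → x* = 82.2963.
Gap = |74.7407 − 82.2963| = 7.5556.

7.6 units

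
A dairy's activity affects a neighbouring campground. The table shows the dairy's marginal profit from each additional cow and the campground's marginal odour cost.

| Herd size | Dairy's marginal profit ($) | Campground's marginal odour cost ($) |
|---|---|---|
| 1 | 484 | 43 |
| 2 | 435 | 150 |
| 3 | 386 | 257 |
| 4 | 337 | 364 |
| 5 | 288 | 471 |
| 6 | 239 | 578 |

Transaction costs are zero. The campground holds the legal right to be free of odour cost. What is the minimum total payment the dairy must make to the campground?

$450

Efficient level: marginal profit ≥ marginal odour cost through level 3, so k* = 3.
With the campground holding the right, the dairy must at least compensate total damage at k*: 43 + 150 + 257 = 450.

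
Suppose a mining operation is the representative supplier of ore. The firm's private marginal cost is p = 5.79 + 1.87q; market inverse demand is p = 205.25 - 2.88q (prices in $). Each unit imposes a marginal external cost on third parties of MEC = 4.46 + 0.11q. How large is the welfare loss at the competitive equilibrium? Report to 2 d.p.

Market equilibrium (private): 5.79 + 1.87q = 205.25 - 2.88q → q_m = 41.9916.
Social marginal cost = private MC + MEC = 10.25 + 1.98q.
Set SMC = demand: 10.25 + 1.98q = 205.25 - 2.88q → q* = 40.1235.
The loss is the area between SMC and demand from q* to q_m; with linear curves that's a triangle of height MEC(q_m).
DWL = ½ × 1.8681 × 9.0791 = 8.4803.

DWL = $8.48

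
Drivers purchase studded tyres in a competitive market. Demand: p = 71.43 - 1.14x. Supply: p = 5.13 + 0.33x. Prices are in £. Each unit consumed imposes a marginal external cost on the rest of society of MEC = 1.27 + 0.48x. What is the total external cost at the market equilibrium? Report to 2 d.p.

Market equilibrium (private): 5.13 + 0.33x = 71.43 - 1.14x → x_m = 45.1020.
Total external cost = ∫₀^{x_m} (1.27 + 0.48x) dx = 1.27×45.1020 + ½×0.48×45.1020² = 545.4852.

£545.49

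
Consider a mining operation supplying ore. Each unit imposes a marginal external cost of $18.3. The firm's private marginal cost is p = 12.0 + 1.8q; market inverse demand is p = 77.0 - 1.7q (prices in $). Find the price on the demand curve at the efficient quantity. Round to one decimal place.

Social marginal cost = private MC + MEC = 30.3 + 1.8q.
Set SMC = demand: 30.3 + 1.8q = 77.0 - 1.7q → q* = 13.3429.
Consumer price on the demand curve at q*: 77.0 − 1.7×13.3429 = 54.3171.

P = $54.3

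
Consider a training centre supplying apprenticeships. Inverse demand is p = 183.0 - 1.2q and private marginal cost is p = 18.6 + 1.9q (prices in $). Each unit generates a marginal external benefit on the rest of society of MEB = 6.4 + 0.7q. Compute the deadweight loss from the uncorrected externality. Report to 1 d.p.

DWL = $394.6

Market equilibrium (private): 18.6 + 1.9q = 183.0 - 1.2q → q_m = 53.0323.
Social marginal cost = private MC − MEB = 12.2 + 1.2q.
Set SMC = demand: 12.2 + 1.2q = 183.0 - 1.2q → q* = 71.1667.
The loss is the area between SMC and demand from q* to q_m; with linear curves that's a triangle of height MEB(q_m).
DWL = ½ × 18.1344 × 43.5226 = 394.6281.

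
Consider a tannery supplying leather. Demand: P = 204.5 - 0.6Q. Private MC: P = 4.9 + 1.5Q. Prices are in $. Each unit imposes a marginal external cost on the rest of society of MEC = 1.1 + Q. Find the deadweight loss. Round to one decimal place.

Market equilibrium (private): 4.9 + 1.5Q = 204.5 - 0.6Q → Q_m = 95.0476.
Social marginal cost = private MC + MEC = 6.0 + 2.5Q.
Set SMC = demand: 6.0 + 2.5Q = 204.5 - 0.6Q → Q* = 64.0323.
The welfare-loss triangle has base |Q_m − Q*| and height MEC(Q_m) (the vertical gap between SMC and demand is zero at Q* and MEC at Q_m).
DWL = ½ × 31.0153 × 96.1476 = 1491.0233.

DWL = $1491.0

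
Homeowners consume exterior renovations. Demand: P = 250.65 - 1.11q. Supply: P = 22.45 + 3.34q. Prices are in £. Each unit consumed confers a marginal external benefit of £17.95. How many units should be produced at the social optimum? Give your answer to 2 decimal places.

q* = 55.31

Social marginal benefit = demand + MEB = 268.60 - 1.11q.
Set SMB = MC: 268.60 - 1.11q = 22.45 + 3.34q → q* = 55.3146.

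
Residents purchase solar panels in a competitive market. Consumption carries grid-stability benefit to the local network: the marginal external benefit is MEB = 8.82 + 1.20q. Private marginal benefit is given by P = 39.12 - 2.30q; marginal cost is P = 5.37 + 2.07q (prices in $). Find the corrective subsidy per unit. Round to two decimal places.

subsidy = $24.93 per unit

Social marginal benefit = demand + MEB = 47.94 - 1.10q.
Set SMB = MC: 47.94 - 1.10q = 5.37 + 2.07q → q* = 13.4290.
The Pigouvian subsidy equals MEB at q*: 8.82 + 1.20×13.4290 = 24.9348.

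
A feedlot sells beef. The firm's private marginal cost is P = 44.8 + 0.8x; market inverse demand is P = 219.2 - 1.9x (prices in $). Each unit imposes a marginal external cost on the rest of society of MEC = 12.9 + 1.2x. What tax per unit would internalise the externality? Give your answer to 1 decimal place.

tax = $62.6 per unit

Social marginal cost = private MC + MEC = 57.7 + 2.0x.
Set SMC = demand: 57.7 + 2.0x = 219.2 - 1.9x → x* = 41.4103.
The Pigouvian tax equals MEC at x*: 12.9 + 1.2×41.4103 = 62.5924.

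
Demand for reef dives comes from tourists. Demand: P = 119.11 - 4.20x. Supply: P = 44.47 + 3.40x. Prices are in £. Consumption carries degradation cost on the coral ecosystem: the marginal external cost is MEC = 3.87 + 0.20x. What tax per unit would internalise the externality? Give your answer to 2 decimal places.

tax = £5.68 per unit

Social marginal benefit = demand − MEC = 115.24 - 4.40x.
Set SMB = MC: 115.24 - 4.40x = 44.47 + 3.40x → x* = 9.0731.
The Pigouvian tax equals MEC at x*: 3.87 + 0.20×9.0731 = 5.6846.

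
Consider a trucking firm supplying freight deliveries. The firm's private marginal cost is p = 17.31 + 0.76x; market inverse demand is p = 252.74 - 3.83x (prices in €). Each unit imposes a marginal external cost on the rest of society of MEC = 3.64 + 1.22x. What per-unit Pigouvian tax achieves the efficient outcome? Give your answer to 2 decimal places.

tax = €52.31 per unit

Social marginal cost = private MC + MEC = 20.95 + 1.98x.
Set SMC = demand: 20.95 + 1.98x = 252.74 - 3.83x → x* = 39.8950.
The Pigouvian tax equals MEC at x*: 3.64 + 1.22×39.8950 = 52.3119.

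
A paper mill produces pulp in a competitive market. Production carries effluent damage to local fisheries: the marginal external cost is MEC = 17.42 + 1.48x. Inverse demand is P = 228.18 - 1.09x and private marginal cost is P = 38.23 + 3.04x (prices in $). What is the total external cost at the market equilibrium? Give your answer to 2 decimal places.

$2366.54

Market equilibrium (private): 38.23 + 3.04x = 228.18 - 1.09x → x_m = 45.9927.
Total external cost = ∫₀^{x_m} (17.42 + 1.48x) dx = 17.42×45.9927 + ½×1.48×45.9927² = 2366.5359.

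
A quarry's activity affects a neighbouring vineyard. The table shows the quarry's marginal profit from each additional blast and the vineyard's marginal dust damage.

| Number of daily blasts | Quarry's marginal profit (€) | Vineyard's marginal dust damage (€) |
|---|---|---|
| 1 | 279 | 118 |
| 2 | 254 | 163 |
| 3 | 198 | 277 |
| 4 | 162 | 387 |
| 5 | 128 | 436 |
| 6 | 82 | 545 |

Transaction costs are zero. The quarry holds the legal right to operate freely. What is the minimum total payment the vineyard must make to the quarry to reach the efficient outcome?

Left alone the quarry would choose level 6 (marginal profit stays positive).
Efficient level: k* = 2 (marginal profit ≥ marginal dust damage through 2).
The vineyard must at least cover the quarry's forgone profit from cutting 6→2: 198 + 162 + 128 + 82 = 570.

€570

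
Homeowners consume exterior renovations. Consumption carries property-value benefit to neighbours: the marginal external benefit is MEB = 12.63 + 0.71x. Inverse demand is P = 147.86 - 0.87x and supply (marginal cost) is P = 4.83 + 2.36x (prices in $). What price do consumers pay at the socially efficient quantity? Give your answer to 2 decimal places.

Social marginal benefit = demand + MEB = 160.49 - 0.16x.
Set SMB = MC: 160.49 - 0.16x = 4.83 + 2.36x → x* = 61.7698.
Consumer price on the demand curve at x*: 147.86 − 0.87×61.7698 = 94.1203.

P = $94.12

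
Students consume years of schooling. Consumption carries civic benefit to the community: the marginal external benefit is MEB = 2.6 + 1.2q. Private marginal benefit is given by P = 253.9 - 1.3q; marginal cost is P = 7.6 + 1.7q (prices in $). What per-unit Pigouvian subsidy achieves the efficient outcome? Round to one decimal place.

subsidy = $168.5 per unit

Social marginal benefit = demand + MEB = 256.5 - 0.1q.
Set SMB = MC: 256.5 - 0.1q = 7.6 + 1.7q → q* = 138.2778.
The Pigouvian subsidy equals MEB at q*: 2.6 + 1.2×138.2778 = 168.5334.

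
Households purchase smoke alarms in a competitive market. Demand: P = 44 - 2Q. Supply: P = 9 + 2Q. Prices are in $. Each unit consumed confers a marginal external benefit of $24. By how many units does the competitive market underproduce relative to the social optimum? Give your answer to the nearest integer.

6 units

Market equilibrium (private): 9 + 2Q = 44 - 2Q → Q_m = 8.7500.
Social marginal benefit = demand + MEB = 68 - 2Q.
Set SMB = MC: 68 - 2Q = 9 + 2Q → Q* = 14.7500.
Gap = |8.7500 − 14.7500| = 6.0000.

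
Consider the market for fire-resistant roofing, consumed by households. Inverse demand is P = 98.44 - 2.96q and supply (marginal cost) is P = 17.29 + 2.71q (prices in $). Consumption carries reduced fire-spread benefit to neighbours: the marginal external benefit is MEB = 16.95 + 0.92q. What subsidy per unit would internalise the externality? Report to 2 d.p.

subsidy = $35.95 per unit

Social marginal benefit = demand + MEB = 115.39 - 2.04q.
Set SMB = MC: 115.39 - 2.04q = 17.29 + 2.71q → q* = 20.6526.
The Pigouvian subsidy equals MEB at q*: 16.95 + 0.92×20.6526 = 35.9504.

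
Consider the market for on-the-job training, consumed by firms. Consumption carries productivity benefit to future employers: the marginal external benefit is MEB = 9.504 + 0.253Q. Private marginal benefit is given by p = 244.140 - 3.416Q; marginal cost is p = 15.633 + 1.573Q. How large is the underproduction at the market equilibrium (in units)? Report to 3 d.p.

4.454 units

Market equilibrium (private): 15.633 + 1.573Q = 244.140 - 3.416Q → Q_m = 45.8022.
Social marginal benefit = demand + MEB = 253.644 - 3.163Q.
Set SMB = MC: 253.644 - 3.163Q = 15.633 + 1.573Q → Q* = 50.2557.
Gap = |45.8022 − 50.2557| = 4.4535.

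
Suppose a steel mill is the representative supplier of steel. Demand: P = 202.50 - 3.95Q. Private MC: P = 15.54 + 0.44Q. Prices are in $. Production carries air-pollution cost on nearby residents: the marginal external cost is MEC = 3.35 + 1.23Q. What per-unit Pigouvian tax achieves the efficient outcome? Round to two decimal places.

Social marginal cost = private MC + MEC = 18.89 + 1.67Q.
Set SMC = demand: 18.89 + 1.67Q = 202.50 - 3.95Q → Q* = 32.6708.
The Pigouvian tax equals MEC at Q*: 3.35 + 1.23×32.6708 = 43.5351.

tax = $43.54 per unit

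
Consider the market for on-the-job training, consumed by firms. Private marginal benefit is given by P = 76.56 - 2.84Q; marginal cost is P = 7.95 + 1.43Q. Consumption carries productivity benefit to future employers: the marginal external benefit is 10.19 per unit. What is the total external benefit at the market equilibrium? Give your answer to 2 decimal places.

163.73

Market equilibrium (private): 7.95 + 1.43Q = 76.56 - 2.84Q → Q_m = 16.0679.
Total external benefit = MEB × Q_m = 10.19 × 16.0679 = 163.7319.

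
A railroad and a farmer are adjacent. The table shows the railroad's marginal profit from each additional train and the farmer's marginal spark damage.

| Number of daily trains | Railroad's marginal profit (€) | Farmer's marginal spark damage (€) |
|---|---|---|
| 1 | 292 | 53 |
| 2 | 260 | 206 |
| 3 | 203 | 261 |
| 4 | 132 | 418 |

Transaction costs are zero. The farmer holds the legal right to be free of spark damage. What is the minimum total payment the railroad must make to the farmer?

€259

Efficient level: marginal profit ≥ marginal spark damage through level 2, so k* = 2.
With the farmer holding the right, the railroad must at least compensate total damage at k*: 53 + 206 = 259.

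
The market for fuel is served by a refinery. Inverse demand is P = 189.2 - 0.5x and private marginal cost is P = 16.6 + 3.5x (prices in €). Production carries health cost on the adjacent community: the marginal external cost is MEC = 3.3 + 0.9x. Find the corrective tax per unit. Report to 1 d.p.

Social marginal cost = private MC + MEC = 19.9 + 4.4x.
Set SMC = demand: 19.9 + 4.4x = 189.2 - 0.5x → x* = 34.5510.
The Pigouvian tax equals MEC at x*: 3.3 + 0.9×34.5510 = 34.3959.

tax = €34.4 per unit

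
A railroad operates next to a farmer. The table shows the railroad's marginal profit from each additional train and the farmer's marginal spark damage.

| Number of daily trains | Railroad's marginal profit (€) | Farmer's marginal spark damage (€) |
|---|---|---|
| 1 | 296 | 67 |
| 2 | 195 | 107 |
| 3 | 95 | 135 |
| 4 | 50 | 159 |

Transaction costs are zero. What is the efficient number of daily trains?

2

Bargaining reaches the level where marginal profit last exceeds marginal spark damage.
That holds through level 2 (195 ≥ 107) but not at 3 (95 < 135).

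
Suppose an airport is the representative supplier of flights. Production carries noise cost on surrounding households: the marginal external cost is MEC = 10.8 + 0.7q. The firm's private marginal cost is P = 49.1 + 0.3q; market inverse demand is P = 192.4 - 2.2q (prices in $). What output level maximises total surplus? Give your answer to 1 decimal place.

q* = 41.4

Social marginal cost = private MC + MEC = 59.9 + q.
Set SMC = demand: 59.9 + q = 192.4 - 2.2q → q* = 41.4063.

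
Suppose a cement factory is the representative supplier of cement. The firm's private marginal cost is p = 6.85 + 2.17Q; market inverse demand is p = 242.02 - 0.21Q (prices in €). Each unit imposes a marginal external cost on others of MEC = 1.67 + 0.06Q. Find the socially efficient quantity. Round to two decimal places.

Q* = 95.70

Social marginal cost = private MC + MEC = 8.52 + 2.23Q.
Set SMC = demand: 8.52 + 2.23Q = 242.02 - 0.21Q → Q* = 95.6967.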